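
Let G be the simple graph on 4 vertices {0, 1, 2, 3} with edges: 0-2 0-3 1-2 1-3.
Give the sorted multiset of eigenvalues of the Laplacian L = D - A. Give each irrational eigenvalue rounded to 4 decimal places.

[0, 2, 2, 4]

Each diagonal entry of L is the vertex degree and each off-diagonal entry is -1 where an edge is present, 0 otherwise; in the order [0, 1, 2, 3] the diagonal is [2, 2, 2, 2]. Diagonalising L (or applying a numerical eigensolver to the 4x4 matrix) gives the spectrum above. By the matrix-tree theorem the graph has (1/4) * product of the nonzero eigenvalues = 4 spanning trees.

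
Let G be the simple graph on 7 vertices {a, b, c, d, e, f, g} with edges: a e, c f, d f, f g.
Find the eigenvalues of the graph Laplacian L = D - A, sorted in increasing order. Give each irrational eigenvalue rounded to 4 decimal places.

Reading degrees in the order [a, b, c, d, e, f, g] gives [1, 0, 1, 1, 1, 3, 1]; set D = diag(1, 0, 1, 1, 1, 3, 1) and form L = D - A. L is symmetric positive semidefinite, so every eigenvalue is real and nonnegative. The 3 zero eigenvalues correspond to the 3 connected components. The eigenvalues sum to 8, which equals trace(L) = 2|E|.

[0, 0, 0, 1, 1, 2, 4]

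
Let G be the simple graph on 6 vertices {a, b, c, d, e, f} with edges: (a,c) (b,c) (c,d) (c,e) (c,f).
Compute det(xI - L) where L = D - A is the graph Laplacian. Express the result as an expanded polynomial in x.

x^6 - 10x^5 + 30x^4 - 40x^3 + 25x^2 - 6x

With the vertex order [a, b, c, d, e, f], the degrees are [1, 1, 5, 1, 1, 1], giving D = diag(1, 1, 5, 1, 1, 1) and L = D - A. Computing det(xI - L) by cofactor expansion (or equivalently via sum-over-permutations) gives x^6 - 10x^5 + 30x^4 - 40x^3 + 25x^2 - 6x. The constant term is 0 because L is singular (the all-ones vector lies in its kernel). The eigenvalues sum to 10, which equals trace(L) = 2|E|. There is one zero in the spectrum, matching the 1 component.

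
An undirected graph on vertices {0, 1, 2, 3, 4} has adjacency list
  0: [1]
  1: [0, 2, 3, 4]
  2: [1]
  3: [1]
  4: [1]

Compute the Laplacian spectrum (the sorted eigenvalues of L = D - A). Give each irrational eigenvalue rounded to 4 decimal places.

Each diagonal entry of L is the vertex degree and each off-diagonal entry is -1 where an edge is present, 0 otherwise; in the order [0, 1, 2, 3, 4] the diagonal is [1, 4, 1, 1, 1]. Diagonalising L (or applying a numerical eigensolver to the 5x5 matrix) gives the spectrum above. The single zero eigenvalue shows the graph is connected.

[0, 1, 1, 1, 5]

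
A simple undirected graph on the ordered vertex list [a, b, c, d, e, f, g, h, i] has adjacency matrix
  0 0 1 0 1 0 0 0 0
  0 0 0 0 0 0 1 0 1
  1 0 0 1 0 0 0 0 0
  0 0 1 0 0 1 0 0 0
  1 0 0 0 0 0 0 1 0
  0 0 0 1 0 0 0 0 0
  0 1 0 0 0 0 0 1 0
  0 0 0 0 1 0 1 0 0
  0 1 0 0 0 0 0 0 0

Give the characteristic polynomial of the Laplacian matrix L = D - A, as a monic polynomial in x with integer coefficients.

Reading degrees in the order [a, b, c, d, e, f, g, h, i] gives [2, 2, 2, 2, 2, 1, 2, 2, 1]; set D = diag(2, 2, 2, 2, 2, 1, 2, 2, 1) and form L = D - A. Computing det(xI - L) by cofactor expansion (or equivalently via sum-over-permutations) gives x^9 - 16x^8 + 105x^7 - 364x^6 + 715x^5 - 792x^4 + 462x^3 - 120x^2 + 9x. The coefficient of x^8 equals -trace(L) = -16, matching the sum of degrees. The eigenvalues sum to 16, which equals trace(L) = 2|E|.

x^9 - 16x^8 + 105x^7 - 364x^6 + 715x^5 - 792x^4 + 462x^3 - 120x^2 + 9x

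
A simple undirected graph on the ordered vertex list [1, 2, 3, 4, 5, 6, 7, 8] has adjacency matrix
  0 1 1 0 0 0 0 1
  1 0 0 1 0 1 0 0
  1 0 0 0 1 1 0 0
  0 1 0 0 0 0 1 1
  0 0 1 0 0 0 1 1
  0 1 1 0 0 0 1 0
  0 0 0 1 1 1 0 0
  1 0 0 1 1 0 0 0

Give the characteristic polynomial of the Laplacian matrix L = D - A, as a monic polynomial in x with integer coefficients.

x^8 - 24x^7 + 240x^6 - 1296x^5 + 4080x^4 - 7488x^3 + 7424x^2 - 3072x

Reading degrees in the order [1, 2, 3, 4, 5, 6, 7, 8] gives [3, 3, 3, 3, 3, 3, 3, 3]; set D = diag(3, 3, 3, 3, 3, 3, 3, 3) and form L = D - A. The eigenvalues of L are [0, 2, 2, 2, 4, 4, 4, 6]; the characteristic polynomial is the product of (x - lambda_i), which multiplies out to x^8 - 24x^7 + 240x^6 - 1296x^5 + 4080x^4 - 7488x^3 + 7424x^2 - 3072x. The coefficient of x^7 equals -trace(L) = -24, matching the sum of degrees. There is one zero in the spectrum, matching the 1 component.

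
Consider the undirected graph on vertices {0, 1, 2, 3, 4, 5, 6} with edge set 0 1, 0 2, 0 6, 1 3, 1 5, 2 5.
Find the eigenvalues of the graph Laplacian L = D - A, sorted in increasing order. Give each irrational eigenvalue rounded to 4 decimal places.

[0, 0, 0.6571, 1, 2.5293, 3, 4.8136]

Reading degrees in the order [0, 1, 2, 3, 4, 5, 6] gives [3, 3, 2, 1, 0, 2, 1]; set D = diag(3, 3, 2, 1, 0, 2, 1) and form L = D - A. Since every row of L sums to 0, the all-ones vector is in the kernel and 0 is an eigenvalue. The 2 zero eigenvalues correspond to the 2 connected components. The eigenvalues sum to 12, which equals trace(L) = 2|E|.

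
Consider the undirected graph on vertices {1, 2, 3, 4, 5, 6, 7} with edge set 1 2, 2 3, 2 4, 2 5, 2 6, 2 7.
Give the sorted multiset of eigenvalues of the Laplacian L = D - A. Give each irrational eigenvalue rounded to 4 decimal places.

Reading degrees in the order [1, 2, 3, 4, 5, 6, 7] gives [1, 6, 1, 1, 1, 1, 1]; set D = diag(1, 6, 1, 1, 1, 1, 1) and form L = D - A. Diagonalising L (or applying a numerical eigensolver to the 7x7 matrix) gives the spectrum above. The single zero eigenvalue shows the graph is connected. The eigenvalues sum to 12, which equals trace(L) = 2|E|.

[0, 1, 1, 1, 1, 1, 7]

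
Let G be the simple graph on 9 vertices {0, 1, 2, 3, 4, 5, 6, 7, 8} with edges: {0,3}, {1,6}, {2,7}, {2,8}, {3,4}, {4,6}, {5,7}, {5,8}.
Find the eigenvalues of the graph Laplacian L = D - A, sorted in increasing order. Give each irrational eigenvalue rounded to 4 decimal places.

Reading degrees in the order [0, 1, 2, 3, 4, 5, 6, 7, 8] gives [1, 1, 2, 2, 2, 2, 2, 2, 2]; set D = diag(1, 1, 2, 2, 2, 2, 2, 2, 2) and form L = D - A. The multiplicity of 0 as a Laplacian eigenvalue equals the number of connected components. The 2 zero eigenvalues correspond to the 2 connected components. The eigenvalues sum to 16, which equals trace(L) = 2|E|.

[0, 0, 0.3820, 1.3820, 2, 2, 2.6180, 3.6180, 4]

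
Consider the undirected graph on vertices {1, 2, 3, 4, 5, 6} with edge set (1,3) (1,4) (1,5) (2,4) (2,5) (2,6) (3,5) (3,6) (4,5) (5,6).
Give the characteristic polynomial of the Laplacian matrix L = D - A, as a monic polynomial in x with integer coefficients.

x^6 - 20x^5 + 155x^4 - 580x^3 + 1045x^2 - 726x

Reading degrees in the order [1, 2, 3, 4, 5, 6] gives [3, 3, 3, 3, 5, 3]; set D = diag(3, 3, 3, 3, 5, 3) and form L = D - A. L has integer entries, so p(x) = det(xI - L) has integer coefficients. Expanding the determinant yields x^6 - 20x^5 + 155x^4 - 580x^3 + 1045x^2 - 726x. The constant term is 0 because L is singular (the all-ones vector lies in its kernel). There is one zero in the spectrum, matching the 1 component.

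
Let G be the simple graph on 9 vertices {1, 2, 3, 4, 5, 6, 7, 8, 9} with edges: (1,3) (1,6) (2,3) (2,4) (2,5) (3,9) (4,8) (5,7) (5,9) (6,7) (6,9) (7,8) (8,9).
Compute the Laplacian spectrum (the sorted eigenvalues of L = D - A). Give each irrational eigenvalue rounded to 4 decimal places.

[0, 1.0859, 1.6229, 2.0913, 3, 3.5691, 3.8665, 4.6107, 6.1535]

With the vertex order [1, 2, 3, 4, 5, 6, 7, 8, 9], the degrees are [2, 3, 3, 2, 3, 3, 3, 3, 4], giving D = diag(2, 3, 3, 2, 3, 3, 3, 3, 4) and L = D - A. L is symmetric positive semidefinite, so every eigenvalue is real and nonnegative. The single zero eigenvalue shows the graph is connected. There is one zero in the spectrum, matching the 1 component.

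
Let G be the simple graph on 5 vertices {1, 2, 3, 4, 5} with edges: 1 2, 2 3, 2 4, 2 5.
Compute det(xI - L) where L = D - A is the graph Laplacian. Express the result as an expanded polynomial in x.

With the vertex order [1, 2, 3, 4, 5], the degrees are [1, 4, 1, 1, 1], giving D = diag(1, 4, 1, 1, 1) and L = D - A. Computing det(xI - L) by cofactor expansion (or equivalently via sum-over-permutations) gives x^5 - 8x^4 + 18x^3 - 16x^2 + 5x. Since p(0) = det(-L) = 0, x divides p(x). By the matrix-tree theorem the graph has (1/5) * product of the nonzero eigenvalues = 1 spanning tree.

x^5 - 8x^4 + 18x^3 - 16x^2 + 5x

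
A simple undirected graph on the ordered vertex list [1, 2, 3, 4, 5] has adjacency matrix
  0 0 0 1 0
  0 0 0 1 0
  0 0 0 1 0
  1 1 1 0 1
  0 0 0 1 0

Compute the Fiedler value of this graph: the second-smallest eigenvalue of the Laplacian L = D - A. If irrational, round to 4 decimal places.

1

Reading degrees in the order [1, 2, 3, 4, 5] gives [1, 1, 1, 4, 1]; set D = diag(1, 1, 1, 4, 1) and form L = D - A. Computing the eigenvalues of L and sorting gives [0, 1, 1, 1, 5]. The Fiedler value lambda_2 = 1 is strictly positive, so the graph is connected. By the matrix-tree theorem the graph has (1/5) * product of the nonzero eigenvalues = 1 spanning tree.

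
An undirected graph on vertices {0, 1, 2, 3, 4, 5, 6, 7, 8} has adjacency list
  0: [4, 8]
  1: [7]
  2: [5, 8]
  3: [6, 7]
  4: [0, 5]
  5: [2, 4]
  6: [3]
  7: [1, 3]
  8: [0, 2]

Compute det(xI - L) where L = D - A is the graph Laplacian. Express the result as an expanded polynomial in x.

Each diagonal entry of L is the vertex degree and each off-diagonal entry is -1 where an edge is present, 0 otherwise; in the order [0, 1, 2, 3, 4, 5, 6, 7, 8] the diagonal is [2, 1, 2, 2, 2, 2, 1, 2, 2]. Computing det(xI - L) by cofactor expansion (or equivalently via sum-over-permutations) gives x^9 - 16x^8 + 105x^7 - 364x^6 + 715x^5 - 790x^4 + 450x^3 - 100x^2. The coefficient of x^8 equals -trace(L) = -16, matching the sum of degrees.

x^9 - 16x^8 + 105x^7 - 364x^6 + 715x^5 - 790x^4 + 450x^3 - 100x^2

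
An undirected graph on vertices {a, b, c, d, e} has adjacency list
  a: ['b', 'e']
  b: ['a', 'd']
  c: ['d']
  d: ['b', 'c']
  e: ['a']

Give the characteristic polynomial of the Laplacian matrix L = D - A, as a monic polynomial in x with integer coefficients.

x^5 - 8x^4 + 21x^3 - 20x^2 + 5x

Each diagonal entry of L is the vertex degree and each off-diagonal entry is -1 where an edge is present, 0 otherwise; in the order [a, b, c, d, e] the diagonal is [2, 2, 1, 2, 1]. Computing det(xI - L) by cofactor expansion (or equivalently via sum-over-permutations) gives x^5 - 8x^4 + 21x^3 - 20x^2 + 5x. The constant term is 0 because L is singular (the all-ones vector lies in its kernel). The eigenvalues sum to 8, which equals trace(L) = 2|E|.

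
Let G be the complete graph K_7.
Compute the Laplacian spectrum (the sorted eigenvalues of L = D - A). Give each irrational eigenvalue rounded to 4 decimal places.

[0, 7, 7, 7, 7, 7, 7]

The graph has 7 vertices and degree multiset [6, 6, 6, 6, 6, 6, 6]; D is the diagonal matrix of degrees and L = D - A. Since every row of L sums to 0, the all-ones vector is in the kernel and 0 is an eigenvalue.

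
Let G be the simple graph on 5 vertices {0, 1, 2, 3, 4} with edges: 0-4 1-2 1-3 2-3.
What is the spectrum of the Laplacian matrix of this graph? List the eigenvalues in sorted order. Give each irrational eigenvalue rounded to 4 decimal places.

[0, 0, 2, 3, 3]

Reading degrees in the order [0, 1, 2, 3, 4] gives [1, 2, 2, 2, 1]; set D = diag(1, 2, 2, 2, 1) and form L = D - A. L is symmetric positive semidefinite, so every eigenvalue is real and nonnegative. The 2 zero eigenvalues correspond to the 2 connected components. There are 2 zeros in the spectrum, matching the 2 components. The largest eigenvalue, 3, is at most the vertex count 5.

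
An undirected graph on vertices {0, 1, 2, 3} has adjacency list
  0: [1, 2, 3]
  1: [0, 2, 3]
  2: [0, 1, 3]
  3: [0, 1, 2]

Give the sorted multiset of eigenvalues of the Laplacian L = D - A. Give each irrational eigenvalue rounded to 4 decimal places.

[0, 4, 4, 4]

With the vertex order [0, 1, 2, 3], the degrees are [3, 3, 3, 3], giving D = diag(3, 3, 3, 3) and L = D - A. Since every row of L sums to 0, the all-ones vector is in the kernel and 0 is an eigenvalue. The largest eigenvalue, 4, is at most the vertex count 4. By the matrix-tree theorem the graph has (1/4) * product of the nonzero eigenvalues = 16 spanning trees.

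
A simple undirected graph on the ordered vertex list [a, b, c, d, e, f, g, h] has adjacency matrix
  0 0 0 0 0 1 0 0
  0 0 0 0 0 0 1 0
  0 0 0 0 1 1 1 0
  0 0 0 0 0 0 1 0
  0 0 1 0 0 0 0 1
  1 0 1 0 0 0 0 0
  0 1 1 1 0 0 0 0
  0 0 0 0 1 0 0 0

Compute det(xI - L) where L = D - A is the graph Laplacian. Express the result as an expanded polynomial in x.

Reading degrees in the order [a, b, c, d, e, f, g, h] gives [1, 1, 3, 1, 2, 2, 3, 1]; set D = diag(1, 1, 3, 1, 2, 2, 3, 1) and form L = D - A. Computing det(xI - L) by cofactor expansion (or equivalently via sum-over-permutations) gives x^8 - 14x^7 + 76x^6 - 204x^5 + 286x^4 - 204x^3 + 67x^2 - 8x. The coefficient of x^7 equals -trace(L) = -14, matching the sum of degrees. The eigenvalues sum to 14, which equals trace(L) = 2|E|. By the matrix-tree theorem the graph has (1/8) * product of the nonzero eigenvalues = 1 spanning tree.

x^8 - 14x^7 + 76x^6 - 204x^5 + 286x^4 - 204x^3 + 67x^2 - 8x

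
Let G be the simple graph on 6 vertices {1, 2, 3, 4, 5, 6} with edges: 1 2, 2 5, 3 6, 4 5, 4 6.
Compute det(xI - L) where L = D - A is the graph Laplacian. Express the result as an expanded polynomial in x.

x^6 - 10x^5 + 36x^4 - 56x^3 + 35x^2 - 6x

Reading degrees in the order [1, 2, 3, 4, 5, 6] gives [1, 2, 1, 2, 2, 2]; set D = diag(1, 2, 1, 2, 2, 2) and form L = D - A. Computing det(xI - L) by cofactor expansion (or equivalently via sum-over-permutations) gives x^6 - 10x^5 + 36x^4 - 56x^3 + 35x^2 - 6x. The coefficient of x^5 equals -trace(L) = -10, matching the sum of degrees. There is one zero in the spectrum, matching the 1 component.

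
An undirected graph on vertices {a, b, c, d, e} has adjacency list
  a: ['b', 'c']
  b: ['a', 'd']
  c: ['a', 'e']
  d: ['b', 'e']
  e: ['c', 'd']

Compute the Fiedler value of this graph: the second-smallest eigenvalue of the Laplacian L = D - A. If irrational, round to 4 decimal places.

1.3820

Reading degrees in the order [a, b, c, d, e] gives [2, 2, 2, 2, 2]; set D = diag(2, 2, 2, 2, 2) and form L = D - A. Computing the eigenvalues of L and sorting gives [0, 1.3820, 1.3820, 3.6180, 3.6180]. The Fiedler value lambda_2 = 1.3820 is strictly positive, so the graph is connected. The eigenvalues sum to 10, which equals trace(L) = 2|E|. There is one zero in the spectrum, matching the 1 component.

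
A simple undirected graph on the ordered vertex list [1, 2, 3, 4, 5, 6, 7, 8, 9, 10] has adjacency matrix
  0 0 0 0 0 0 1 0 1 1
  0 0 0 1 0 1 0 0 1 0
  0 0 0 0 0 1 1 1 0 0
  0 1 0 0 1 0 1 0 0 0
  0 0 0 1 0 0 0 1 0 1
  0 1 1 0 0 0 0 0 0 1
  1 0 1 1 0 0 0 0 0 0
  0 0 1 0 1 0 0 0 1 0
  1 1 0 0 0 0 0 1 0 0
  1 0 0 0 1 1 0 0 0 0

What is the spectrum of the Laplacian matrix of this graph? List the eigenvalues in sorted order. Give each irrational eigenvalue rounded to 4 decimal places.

Reading degrees in the order [1, 2, 3, 4, 5, 6, 7, 8, 9, 10] gives [3, 3, 3, 3, 3, 3, 3, 3, 3, 3]; set D = diag(3, 3, 3, 3, 3, 3, 3, 3, 3, 3) and form L = D - A. The multiplicity of 0 as a Laplacian eigenvalue equals the number of connected components. The single zero eigenvalue shows the graph is connected. The eigenvalues sum to 30, which equals trace(L) = 2|E|. By the matrix-tree theorem the graph has (1/10) * product of the nonzero eigenvalues = 2000 spanning trees.

[0, 2, 2, 2, 2, 2, 5, 5, 5, 5]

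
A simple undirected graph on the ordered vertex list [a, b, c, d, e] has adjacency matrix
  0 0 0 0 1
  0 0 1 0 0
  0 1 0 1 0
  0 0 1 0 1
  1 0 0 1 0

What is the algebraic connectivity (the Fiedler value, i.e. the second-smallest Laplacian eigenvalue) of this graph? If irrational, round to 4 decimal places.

Reading degrees in the order [a, b, c, d, e] gives [1, 1, 2, 2, 2]; set D = diag(1, 1, 2, 2, 2) and form L = D - A. The sorted Laplacian eigenvalues are [0, 0.3820, 1.3820, 2.6180, 3.6180]; the algebraic connectivity is the second entry, 0.3820.

0.3820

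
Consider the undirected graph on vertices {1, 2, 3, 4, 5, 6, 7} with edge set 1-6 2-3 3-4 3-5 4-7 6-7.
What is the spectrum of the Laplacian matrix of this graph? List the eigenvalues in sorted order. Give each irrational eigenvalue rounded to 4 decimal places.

[0, 0.2254, 1, 1, 2.1859, 3.3604, 4.2283]

With the vertex order [1, 2, 3, 4, 5, 6, 7], the degrees are [1, 1, 3, 2, 1, 2, 2], giving D = diag(1, 1, 3, 2, 1, 2, 2) and L = D - A. L is symmetric positive semidefinite, so every eigenvalue is real and nonnegative. There is one zero in the spectrum, matching the 1 component.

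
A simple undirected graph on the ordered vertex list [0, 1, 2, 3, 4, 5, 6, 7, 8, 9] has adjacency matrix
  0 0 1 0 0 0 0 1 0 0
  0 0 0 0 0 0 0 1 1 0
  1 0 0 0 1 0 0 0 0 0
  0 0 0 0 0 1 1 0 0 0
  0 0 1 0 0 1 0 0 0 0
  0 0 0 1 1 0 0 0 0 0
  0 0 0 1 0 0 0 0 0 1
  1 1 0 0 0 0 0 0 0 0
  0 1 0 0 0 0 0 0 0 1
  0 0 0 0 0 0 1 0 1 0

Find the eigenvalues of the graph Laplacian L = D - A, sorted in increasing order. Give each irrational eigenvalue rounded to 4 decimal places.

Each diagonal entry of L is the vertex degree and each off-diagonal entry is -1 where an edge is present, 0 otherwise; in the order [0, 1, 2, 3, 4, 5, 6, 7, 8, 9] the diagonal is [2, 2, 2, 2, 2, 2, 2, 2, 2, 2]. Since every row of L sums to 0, the all-ones vector is in the kernel and 0 is an eigenvalue. The single zero eigenvalue shows the graph is connected. By the matrix-tree theorem the graph has (1/10) * product of the nonzero eigenvalues = 10 spanning trees. The largest eigenvalue, 4, is at most the vertex count 10.

[0, 0.3820, 0.3820, 1.3820, 1.3820, 2.6180, 2.6180, 3.6180, 3.6180, 4]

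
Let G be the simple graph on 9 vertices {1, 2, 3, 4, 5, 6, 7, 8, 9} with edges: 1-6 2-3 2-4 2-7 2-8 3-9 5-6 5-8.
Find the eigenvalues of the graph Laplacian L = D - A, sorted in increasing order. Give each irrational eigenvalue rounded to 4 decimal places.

With the vertex order [1, 2, 3, 4, 5, 6, 7, 8, 9], the degrees are [1, 4, 2, 1, 2, 2, 1, 2, 1], giving D = diag(1, 4, 2, 1, 2, 2, 1, 2, 1) and L = D - A. L is symmetric positive semidefinite, so every eigenvalue is real and nonnegative. The single zero eigenvalue shows the graph is connected. By the matrix-tree theorem the graph has (1/9) * product of the nonzero eigenvalues = 1 spanning tree.

[0, 0.1774, 0.5242, 1, 1, 2.1609, 2.4961, 3.4670, 5.1743]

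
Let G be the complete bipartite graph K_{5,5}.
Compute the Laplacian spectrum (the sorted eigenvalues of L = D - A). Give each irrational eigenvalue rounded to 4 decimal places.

[0, 5, 5, 5, 5, 5, 5, 5, 5, 10]

The graph has 10 vertices and degree multiset [5, 5, 5, 5, 5, 5, 5, 5, 5, 5]; D is the diagonal matrix of degrees and L = D - A. Diagonalising L (or applying a numerical eigensolver to the 10x10 matrix) gives the spectrum above. The eigenvalues sum to 50, which equals trace(L) = 2|E|.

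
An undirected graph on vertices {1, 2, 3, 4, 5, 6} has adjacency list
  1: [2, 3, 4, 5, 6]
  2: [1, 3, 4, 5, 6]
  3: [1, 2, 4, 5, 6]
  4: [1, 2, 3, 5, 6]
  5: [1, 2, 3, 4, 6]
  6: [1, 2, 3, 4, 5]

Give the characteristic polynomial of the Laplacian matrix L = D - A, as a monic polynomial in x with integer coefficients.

Each diagonal entry of L is the vertex degree and each off-diagonal entry is -1 where an edge is present, 0 otherwise; in the order [1, 2, 3, 4, 5, 6] the diagonal is [5, 5, 5, 5, 5, 5]. The eigenvalues of L are [0, 6, 6, 6, 6, 6]; the characteristic polynomial is the product of (x - lambda_i), which multiplies out to x^6 - 30x^5 + 360x^4 - 2160x^3 + 6480x^2 - 7776x. The constant term is 0 because L is singular (the all-ones vector lies in its kernel).

x^6 - 30x^5 + 360x^4 - 2160x^3 + 6480x^2 - 7776x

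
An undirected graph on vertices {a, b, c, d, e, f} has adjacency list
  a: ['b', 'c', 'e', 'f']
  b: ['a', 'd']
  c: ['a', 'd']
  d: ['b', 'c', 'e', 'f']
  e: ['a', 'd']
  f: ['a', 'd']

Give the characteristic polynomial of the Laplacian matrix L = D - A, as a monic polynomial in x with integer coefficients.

With the vertex order [a, b, c, d, e, f], the degrees are [4, 2, 2, 4, 2, 2], giving D = diag(4, 2, 2, 4, 2, 2) and L = D - A. L has integer entries, so p(x) = det(xI - L) has integer coefficients. Expanding the determinant yields x^6 - 16x^5 + 96x^4 - 272x^3 + 368x^2 - 192x. The constant term is 0 because L is singular (the all-ones vector lies in its kernel).

x^6 - 16x^5 + 96x^4 - 272x^3 + 368x^2 - 192x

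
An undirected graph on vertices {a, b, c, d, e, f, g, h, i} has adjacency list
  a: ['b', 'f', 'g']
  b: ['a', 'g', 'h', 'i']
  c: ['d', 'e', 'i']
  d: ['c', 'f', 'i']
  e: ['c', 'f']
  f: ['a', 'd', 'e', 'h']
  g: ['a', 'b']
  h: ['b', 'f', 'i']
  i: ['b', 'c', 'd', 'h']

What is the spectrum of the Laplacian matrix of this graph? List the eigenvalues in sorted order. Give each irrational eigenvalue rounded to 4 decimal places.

[0, 0.8853, 1.8725, 2.4442, 3, 3.7747, 4.5901, 5.5454, 5.8879]

Reading degrees in the order [a, b, c, d, e, f, g, h, i] gives [3, 4, 3, 3, 2, 4, 2, 3, 4]; set D = diag(3, 4, 3, 3, 2, 4, 2, 3, 4) and form L = D - A. L is symmetric positive semidefinite, so every eigenvalue is real and nonnegative.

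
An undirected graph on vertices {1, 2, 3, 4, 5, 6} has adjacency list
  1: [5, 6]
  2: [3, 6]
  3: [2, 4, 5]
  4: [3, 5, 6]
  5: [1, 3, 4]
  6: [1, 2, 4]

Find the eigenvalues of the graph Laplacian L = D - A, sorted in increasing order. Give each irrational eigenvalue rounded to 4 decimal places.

Reading degrees in the order [1, 2, 3, 4, 5, 6] gives [2, 2, 3, 3, 3, 3]; set D = diag(2, 2, 3, 3, 3, 3) and form L = D - A. The multiplicity of 0 as a Laplacian eigenvalue equals the number of connected components. There is one zero in the spectrum, matching the 1 component.

[0, 1.5858, 2, 3, 4.4142, 5]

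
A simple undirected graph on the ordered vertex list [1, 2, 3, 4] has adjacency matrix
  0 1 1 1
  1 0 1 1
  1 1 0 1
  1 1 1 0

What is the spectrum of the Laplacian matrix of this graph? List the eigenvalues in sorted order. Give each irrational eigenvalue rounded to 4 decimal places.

[0, 4, 4, 4]

Each diagonal entry of L is the vertex degree and each off-diagonal entry is -1 where an edge is present, 0 otherwise; in the order [1, 2, 3, 4] the diagonal is [3, 3, 3, 3]. The multiplicity of 0 as a Laplacian eigenvalue equals the number of connected components. The single zero eigenvalue shows the graph is connected. There is one zero in the spectrum, matching the 1 component. The largest eigenvalue, 4, is at most the vertex count 4.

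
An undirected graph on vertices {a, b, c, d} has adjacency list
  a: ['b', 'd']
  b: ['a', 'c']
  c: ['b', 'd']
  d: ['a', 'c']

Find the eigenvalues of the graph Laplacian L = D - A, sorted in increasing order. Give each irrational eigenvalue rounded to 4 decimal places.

Each diagonal entry of L is the vertex degree and each off-diagonal entry is -1 where an edge is present, 0 otherwise; in the order [a, b, c, d] the diagonal is [2, 2, 2, 2]. The multiplicity of 0 as a Laplacian eigenvalue equals the number of connected components. There is one zero in the spectrum, matching the 1 component.

[0, 2, 2, 4]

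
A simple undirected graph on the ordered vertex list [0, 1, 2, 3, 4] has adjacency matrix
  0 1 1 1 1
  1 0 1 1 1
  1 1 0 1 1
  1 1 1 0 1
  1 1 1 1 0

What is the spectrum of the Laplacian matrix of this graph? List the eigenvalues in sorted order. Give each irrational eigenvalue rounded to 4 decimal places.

[0, 5, 5, 5, 5]

Reading degrees in the order [0, 1, 2, 3, 4] gives [4, 4, 4, 4, 4]; set D = diag(4, 4, 4, 4, 4) and form L = D - A. L is symmetric positive semidefinite, so every eigenvalue is real and nonnegative. The single zero eigenvalue shows the graph is connected.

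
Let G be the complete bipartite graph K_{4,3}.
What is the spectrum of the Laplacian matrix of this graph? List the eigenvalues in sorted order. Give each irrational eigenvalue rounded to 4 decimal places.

[0, 3, 3, 3, 4, 4, 7]

The graph has 7 vertices and degree multiset [4, 4, 4, 3, 3, 3, 3]; D is the diagonal matrix of degrees and L = D - A. The multiplicity of 0 as a Laplacian eigenvalue equals the number of connected components. The single zero eigenvalue shows the graph is connected.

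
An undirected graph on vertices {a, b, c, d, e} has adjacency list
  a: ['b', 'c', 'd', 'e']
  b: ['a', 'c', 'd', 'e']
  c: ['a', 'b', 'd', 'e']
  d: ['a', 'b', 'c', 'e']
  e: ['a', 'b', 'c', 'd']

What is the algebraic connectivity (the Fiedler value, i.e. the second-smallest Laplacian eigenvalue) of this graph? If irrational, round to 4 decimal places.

Reading degrees in the order [a, b, c, d, e] gives [4, 4, 4, 4, 4]; set D = diag(4, 4, 4, 4, 4) and form L = D - A. Computing the eigenvalues of L and sorting gives [0, 5, 5, 5, 5]. The Fiedler value lambda_2 = 5 is strictly positive, so the graph is connected. By the matrix-tree theorem the graph has (1/5) * product of the nonzero eigenvalues = 125 spanning trees. The largest eigenvalue, 5, is at most the vertex count 5.

5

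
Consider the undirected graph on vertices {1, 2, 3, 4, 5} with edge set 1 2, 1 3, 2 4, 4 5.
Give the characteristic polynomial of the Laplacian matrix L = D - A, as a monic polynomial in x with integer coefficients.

x^5 - 8x^4 + 21x^3 - 20x^2 + 5x

With the vertex order [1, 2, 3, 4, 5], the degrees are [2, 2, 1, 2, 1], giving D = diag(2, 2, 1, 2, 1) and L = D - A. L has integer entries, so p(x) = det(xI - L) has integer coefficients. Expanding the determinant yields x^5 - 8x^4 + 21x^3 - 20x^2 + 5x. Since p(0) = det(-L) = 0, x divides p(x). By the matrix-tree theorem the graph has (1/5) * product of the nonzero eigenvalues = 1 spanning tree.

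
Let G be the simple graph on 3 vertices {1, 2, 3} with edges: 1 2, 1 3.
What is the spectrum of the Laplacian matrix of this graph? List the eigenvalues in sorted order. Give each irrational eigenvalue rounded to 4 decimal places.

With the vertex order [1, 2, 3], the degrees are [2, 1, 1], giving D = diag(2, 1, 1) and L = D - A. Diagonalising L (or applying a numerical eigensolver to the 3x3 matrix) gives the spectrum above. The single zero eigenvalue shows the graph is connected. The largest eigenvalue, 3, is at most the vertex count 3.

[0, 1, 3]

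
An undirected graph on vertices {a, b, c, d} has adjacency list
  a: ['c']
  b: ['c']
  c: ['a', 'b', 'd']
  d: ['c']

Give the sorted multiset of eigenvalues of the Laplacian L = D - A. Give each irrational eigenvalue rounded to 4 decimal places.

[0, 1, 1, 4]

With the vertex order [a, b, c, d], the degrees are [1, 1, 3, 1], giving D = diag(1, 1, 3, 1) and L = D - A. Diagonalising L (or applying a numerical eigensolver to the 4x4 matrix) gives the spectrum above. The single zero eigenvalue shows the graph is connected. There is one zero in the spectrum, matching the 1 component.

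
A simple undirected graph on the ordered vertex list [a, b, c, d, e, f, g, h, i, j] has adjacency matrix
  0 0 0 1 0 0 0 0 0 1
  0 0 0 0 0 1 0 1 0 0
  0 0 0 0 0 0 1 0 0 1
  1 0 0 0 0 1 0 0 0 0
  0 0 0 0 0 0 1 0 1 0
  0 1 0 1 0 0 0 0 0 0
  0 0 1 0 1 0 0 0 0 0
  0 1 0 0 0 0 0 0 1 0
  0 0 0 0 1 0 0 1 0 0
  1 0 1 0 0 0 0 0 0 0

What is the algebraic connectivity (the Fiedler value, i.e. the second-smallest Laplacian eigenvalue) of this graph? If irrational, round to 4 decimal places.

0.3820

With the vertex order [a, b, c, d, e, f, g, h, i, j], the degrees are [2, 2, 2, 2, 2, 2, 2, 2, 2, 2], giving D = diag(2, 2, 2, 2, 2, 2, 2, 2, 2, 2) and L = D - A. The smallest Laplacian eigenvalue is always 0. The next one, lambda_2 = 0.3820, measures how hard the graph is to disconnect: larger values mean better connectivity. By the matrix-tree theorem the graph has (1/10) * product of the nonzero eigenvalues = 10 spanning trees.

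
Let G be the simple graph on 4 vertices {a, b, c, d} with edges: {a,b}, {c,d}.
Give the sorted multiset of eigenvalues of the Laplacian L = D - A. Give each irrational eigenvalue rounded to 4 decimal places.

[0, 0, 2, 2]

Each diagonal entry of L is the vertex degree and each off-diagonal entry is -1 where an edge is present, 0 otherwise; in the order [a, b, c, d] the diagonal is [1, 1, 1, 1]. The multiplicity of 0 as a Laplacian eigenvalue equals the number of connected components. The 2 zero eigenvalues correspond to the 2 connected components. The eigenvalues sum to 4, which equals trace(L) = 2|E|.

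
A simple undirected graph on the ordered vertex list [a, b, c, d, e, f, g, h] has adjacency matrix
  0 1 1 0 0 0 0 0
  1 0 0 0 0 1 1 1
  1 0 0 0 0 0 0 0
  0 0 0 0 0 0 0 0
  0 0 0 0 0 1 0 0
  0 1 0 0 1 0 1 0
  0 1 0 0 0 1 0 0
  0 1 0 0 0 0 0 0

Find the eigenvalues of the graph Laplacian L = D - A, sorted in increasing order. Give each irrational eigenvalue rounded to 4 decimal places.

Each diagonal entry of L is the vertex degree and each off-diagonal entry is -1 where an edge is present, 0 otherwise; in the order [a, b, c, d, e, f, g, h] the diagonal is [2, 4, 1, 0, 1, 3, 2, 1]. Since every row of L sums to 0, the all-ones vector is in the kernel and 0 is an eigenvalue. The 2 zero eigenvalues correspond to the 2 connected components. The largest eigenvalue, 5.1819, is at most the vertex count 8.

[0, 0, 0.4116, 0.7530, 1.4064, 2.4450, 3.8019, 5.1819]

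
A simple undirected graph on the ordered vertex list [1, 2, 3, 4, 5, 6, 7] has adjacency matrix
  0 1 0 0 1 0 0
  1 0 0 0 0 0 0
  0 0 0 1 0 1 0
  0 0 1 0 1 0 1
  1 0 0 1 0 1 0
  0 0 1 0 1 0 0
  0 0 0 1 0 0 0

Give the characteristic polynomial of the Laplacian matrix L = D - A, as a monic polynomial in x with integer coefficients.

Each diagonal entry of L is the vertex degree and each off-diagonal entry is -1 where an edge is present, 0 otherwise; in the order [1, 2, 3, 4, 5, 6, 7] the diagonal is [2, 1, 2, 3, 3, 2, 1]. L has integer entries, so p(x) = det(xI - L) has integer coefficients. Expanding the determinant yields x^7 - 14x^6 + 75x^5 - 194x^4 + 249x^3 - 144x^2 + 28x. Since p(0) = det(-L) = 0, x divides p(x). There is one zero in the spectrum, matching the 1 component.

x^7 - 14x^6 + 75x^5 - 194x^4 + 249x^3 - 144x^2 + 28x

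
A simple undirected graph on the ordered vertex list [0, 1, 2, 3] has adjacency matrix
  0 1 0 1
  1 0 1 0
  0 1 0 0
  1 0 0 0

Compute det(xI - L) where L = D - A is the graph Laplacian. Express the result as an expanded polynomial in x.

Reading degrees in the order [0, 1, 2, 3] gives [2, 2, 1, 1]; set D = diag(2, 2, 1, 1) and form L = D - A. L has integer entries, so p(x) = det(xI - L) has integer coefficients. Expanding the determinant yields x^4 - 6x^3 + 10x^2 - 4x. The coefficient of x^3 equals -trace(L) = -6, matching the sum of degrees. The eigenvalues sum to 6, which equals trace(L) = 2|E|.

x^4 - 6x^3 + 10x^2 - 4x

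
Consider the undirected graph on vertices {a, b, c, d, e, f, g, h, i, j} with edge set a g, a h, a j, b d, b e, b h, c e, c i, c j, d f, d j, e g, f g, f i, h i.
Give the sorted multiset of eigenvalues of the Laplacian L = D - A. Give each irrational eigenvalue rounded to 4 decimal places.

Each diagonal entry of L is the vertex degree and each off-diagonal entry is -1 where an edge is present, 0 otherwise; in the order [a, b, c, d, e, f, g, h, i, j] the diagonal is [3, 3, 3, 3, 3, 3, 3, 3, 3, 3]. Since every row of L sums to 0, the all-ones vector is in the kernel and 0 is an eigenvalue. The single zero eigenvalue shows the graph is connected. The largest eigenvalue, 5, is at most the vertex count 10.

[0, 2, 2, 2, 2, 2, 5, 5, 5, 5]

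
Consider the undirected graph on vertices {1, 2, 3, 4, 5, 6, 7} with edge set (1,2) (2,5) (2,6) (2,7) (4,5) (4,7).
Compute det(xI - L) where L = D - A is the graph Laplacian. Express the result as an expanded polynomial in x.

x^7 - 12x^6 + 51x^5 - 96x^4 + 80x^3 - 24x^2

With the vertex order [1, 2, 3, 4, 5, 6, 7], the degrees are [1, 4, 0, 2, 2, 1, 2], giving D = diag(1, 4, 0, 2, 2, 1, 2) and L = D - A. Computing det(xI - L) by cofactor expansion (or equivalently via sum-over-permutations) gives x^7 - 12x^6 + 51x^5 - 96x^4 + 80x^3 - 24x^2. The constant term is 0 because L is singular (the all-ones vector lies in its kernel). There are 2 zeros in the spectrum, matching the 2 components.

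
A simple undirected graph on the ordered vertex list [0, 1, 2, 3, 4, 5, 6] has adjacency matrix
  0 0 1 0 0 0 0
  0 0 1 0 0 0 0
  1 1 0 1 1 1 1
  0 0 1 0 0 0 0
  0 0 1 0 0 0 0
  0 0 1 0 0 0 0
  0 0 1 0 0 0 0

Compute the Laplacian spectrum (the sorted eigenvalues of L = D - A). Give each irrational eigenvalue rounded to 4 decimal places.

[0, 1, 1, 1, 1, 1, 7]

Each diagonal entry of L is the vertex degree and each off-diagonal entry is -1 where an edge is present, 0 otherwise; in the order [0, 1, 2, 3, 4, 5, 6] the diagonal is [1, 1, 6, 1, 1, 1, 1]. Diagonalising L (or applying a numerical eigensolver to the 7x7 matrix) gives the spectrum above. The single zero eigenvalue shows the graph is connected. The eigenvalues sum to 12, which equals trace(L) = 2|E|.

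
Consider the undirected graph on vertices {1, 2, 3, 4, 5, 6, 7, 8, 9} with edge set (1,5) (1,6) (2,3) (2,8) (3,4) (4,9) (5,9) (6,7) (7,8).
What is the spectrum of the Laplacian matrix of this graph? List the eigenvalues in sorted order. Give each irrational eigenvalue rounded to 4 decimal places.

Reading degrees in the order [1, 2, 3, 4, 5, 6, 7, 8, 9] gives [2, 2, 2, 2, 2, 2, 2, 2, 2]; set D = diag(2, 2, 2, 2, 2, 2, 2, 2, 2) and form L = D - A. L is symmetric positive semidefinite, so every eigenvalue is real and nonnegative. The single zero eigenvalue shows the graph is connected. The largest eigenvalue, 3.8794, is at most the vertex count 9.

[0, 0.4679, 0.4679, 1.6527, 1.6527, 3, 3, 3.8794, 3.8794]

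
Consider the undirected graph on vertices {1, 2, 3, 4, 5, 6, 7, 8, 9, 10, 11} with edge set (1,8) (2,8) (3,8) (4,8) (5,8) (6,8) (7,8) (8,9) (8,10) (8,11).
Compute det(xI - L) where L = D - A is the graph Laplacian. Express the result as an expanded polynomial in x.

x^11 - 20x^10 + 135x^9 - 480x^8 + 1050x^7 - 1512x^6 + 1470x^5 - 960x^4 + 405x^3 - 100x^2 + 11x

With the vertex order [1, 2, 3, 4, 5, 6, 7, 8, 9, 10, 11], the degrees are [1, 1, 1, 1, 1, 1, 1, 10, 1, 1, 1], giving D = diag(1, 1, 1, 1, 1, 1, 1, 10, 1, 1, 1) and L = D - A. The eigenvalues of L are [0, 1, 1, 1, 1, 1, 1, 1, 1, 1, 11]; the characteristic polynomial is the product of (x - lambda_i), which multiplies out to x^11 - 20x^10 + 135x^9 - 480x^8 + 1050x^7 - 1512x^6 + 1470x^5 - 960x^4 + 405x^3 - 100x^2 + 11x. Since p(0) = det(-L) = 0, x divides p(x). The eigenvalues sum to 20, which equals trace(L) = 2|E|.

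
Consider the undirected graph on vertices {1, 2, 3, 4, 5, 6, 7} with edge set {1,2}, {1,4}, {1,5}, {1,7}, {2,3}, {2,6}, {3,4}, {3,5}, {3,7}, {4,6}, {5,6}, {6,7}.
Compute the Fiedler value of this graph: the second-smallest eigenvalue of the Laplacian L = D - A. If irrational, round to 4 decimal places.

With the vertex order [1, 2, 3, 4, 5, 6, 7], the degrees are [4, 3, 4, 3, 3, 4, 3], giving D = diag(4, 3, 4, 3, 3, 4, 3) and L = D - A. Computing the eigenvalues of L and sorting gives [0, 3, 3, 3, 4, 4, 7]. The Fiedler value lambda_2 = 3 is strictly positive, so the graph is connected. There is one zero in the spectrum, matching the 1 component.

3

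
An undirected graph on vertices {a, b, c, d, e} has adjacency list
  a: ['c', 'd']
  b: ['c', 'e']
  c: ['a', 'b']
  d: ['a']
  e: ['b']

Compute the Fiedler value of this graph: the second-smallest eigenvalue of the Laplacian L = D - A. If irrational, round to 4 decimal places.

Each diagonal entry of L is the vertex degree and each off-diagonal entry is -1 where an edge is present, 0 otherwise; in the order [a, b, c, d, e] the diagonal is [2, 2, 2, 1, 1]. The sorted Laplacian eigenvalues are [0, 0.3820, 1.3820, 2.6180, 3.6180]; the algebraic connectivity is the second entry, 0.3820. By the matrix-tree theorem the graph has (1/5) * product of the nonzero eigenvalues = 1 spanning tree. The largest eigenvalue, 3.6180, is at most the vertex count 5.

0.3820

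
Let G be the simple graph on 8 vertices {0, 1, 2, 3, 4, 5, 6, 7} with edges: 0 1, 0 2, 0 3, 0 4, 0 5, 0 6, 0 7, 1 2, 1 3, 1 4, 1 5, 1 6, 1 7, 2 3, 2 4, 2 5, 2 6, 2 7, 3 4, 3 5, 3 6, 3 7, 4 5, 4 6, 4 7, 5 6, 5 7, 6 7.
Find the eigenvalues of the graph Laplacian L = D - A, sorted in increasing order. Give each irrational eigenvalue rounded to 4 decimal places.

[0, 8, 8, 8, 8, 8, 8, 8]

With the vertex order [0, 1, 2, 3, 4, 5, 6, 7], the degrees are [7, 7, 7, 7, 7, 7, 7, 7], giving D = diag(7, 7, 7, 7, 7, 7, 7, 7) and L = D - A. The multiplicity of 0 as a Laplacian eigenvalue equals the number of connected components. The largest eigenvalue, 8, is at most the vertex count 8. By the matrix-tree theorem the graph has (1/8) * product of the nonzero eigenvalues = 262144 spanning trees.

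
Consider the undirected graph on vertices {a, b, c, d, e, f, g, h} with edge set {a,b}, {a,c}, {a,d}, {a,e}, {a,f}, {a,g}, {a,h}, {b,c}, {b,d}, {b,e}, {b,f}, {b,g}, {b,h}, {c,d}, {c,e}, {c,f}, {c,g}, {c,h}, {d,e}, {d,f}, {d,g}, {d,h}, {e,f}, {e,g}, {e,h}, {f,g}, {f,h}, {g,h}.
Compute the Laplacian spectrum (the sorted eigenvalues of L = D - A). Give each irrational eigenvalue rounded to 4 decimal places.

[0, 8, 8, 8, 8, 8, 8, 8]

Reading degrees in the order [a, b, c, d, e, f, g, h] gives [7, 7, 7, 7, 7, 7, 7, 7]; set D = diag(7, 7, 7, 7, 7, 7, 7, 7) and form L = D - A. The multiplicity of 0 as a Laplacian eigenvalue equals the number of connected components. The single zero eigenvalue shows the graph is connected. By the matrix-tree theorem the graph has (1/8) * product of the nonzero eigenvalues = 262144 spanning trees.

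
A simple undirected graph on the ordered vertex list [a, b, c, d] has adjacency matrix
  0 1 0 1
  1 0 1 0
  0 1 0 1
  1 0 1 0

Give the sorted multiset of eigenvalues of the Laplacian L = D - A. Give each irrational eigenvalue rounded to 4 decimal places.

[0, 2, 2, 4]

With the vertex order [a, b, c, d], the degrees are [2, 2, 2, 2], giving D = diag(2, 2, 2, 2) and L = D - A. The multiplicity of 0 as a Laplacian eigenvalue equals the number of connected components. The largest eigenvalue, 4, is at most the vertex count 4.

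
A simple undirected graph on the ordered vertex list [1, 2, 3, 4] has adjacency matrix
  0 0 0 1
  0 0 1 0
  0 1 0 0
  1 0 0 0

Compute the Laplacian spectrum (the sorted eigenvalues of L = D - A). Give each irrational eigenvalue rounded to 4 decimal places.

With the vertex order [1, 2, 3, 4], the degrees are [1, 1, 1, 1], giving D = diag(1, 1, 1, 1) and L = D - A. Since every row of L sums to 0, the all-ones vector is in the kernel and 0 is an eigenvalue. The 2 zero eigenvalues correspond to the 2 connected components. There are 2 zeros in the spectrum, matching the 2 components. The largest eigenvalue, 2, is at most the vertex count 4.

[0, 0, 2, 2]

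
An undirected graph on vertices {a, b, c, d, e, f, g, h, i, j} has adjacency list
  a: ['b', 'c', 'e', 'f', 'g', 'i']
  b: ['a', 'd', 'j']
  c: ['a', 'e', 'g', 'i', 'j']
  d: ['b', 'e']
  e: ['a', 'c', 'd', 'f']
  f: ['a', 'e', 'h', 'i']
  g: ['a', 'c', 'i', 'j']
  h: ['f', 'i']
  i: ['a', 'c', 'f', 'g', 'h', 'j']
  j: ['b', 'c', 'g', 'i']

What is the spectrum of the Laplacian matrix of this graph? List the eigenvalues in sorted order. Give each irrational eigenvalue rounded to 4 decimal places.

With the vertex order [a, b, c, d, e, f, g, h, i, j], the degrees are [6, 3, 5, 2, 4, 4, 4, 2, 6, 4], giving D = diag(6, 3, 5, 2, 4, 4, 4, 2, 6, 4) and L = D - A. Since every row of L sums to 0, the all-ones vector is in the kernel and 0 is an eigenvalue. By the matrix-tree theorem the graph has (1/10) * product of the nonzero eigenvalues = 17899 spanning trees.

[0, 1.2377, 1.8201, 2.7985, 3.6520, 4.8309, 5, 5.9933, 7.0494, 7.6181]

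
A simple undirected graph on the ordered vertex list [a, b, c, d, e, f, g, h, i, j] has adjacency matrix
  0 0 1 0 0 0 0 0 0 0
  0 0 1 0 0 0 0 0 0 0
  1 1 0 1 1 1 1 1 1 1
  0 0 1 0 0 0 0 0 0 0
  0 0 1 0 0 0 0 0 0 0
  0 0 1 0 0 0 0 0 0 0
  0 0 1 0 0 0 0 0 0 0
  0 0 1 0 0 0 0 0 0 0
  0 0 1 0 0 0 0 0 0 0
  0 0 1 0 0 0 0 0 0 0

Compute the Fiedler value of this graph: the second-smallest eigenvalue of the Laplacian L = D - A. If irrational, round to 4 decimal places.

Reading degrees in the order [a, b, c, d, e, f, g, h, i, j] gives [1, 1, 9, 1, 1, 1, 1, 1, 1, 1]; set D = diag(1, 1, 9, 1, 1, 1, 1, 1, 1, 1) and form L = D - A. Computing the eigenvalues of L and sorting gives [0, 1, 1, 1, 1, 1, 1, 1, 1, 10]. The Fiedler value lambda_2 = 1 is strictly positive, so the graph is connected. The eigenvalues sum to 18, which equals trace(L) = 2|E|. By the matrix-tree theorem the graph has (1/10) * product of the nonzero eigenvalues = 1 spanning tree.

1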